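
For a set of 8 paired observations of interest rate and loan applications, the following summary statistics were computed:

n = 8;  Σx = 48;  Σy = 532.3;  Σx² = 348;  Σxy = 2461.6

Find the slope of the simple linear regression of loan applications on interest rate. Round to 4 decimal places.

Sxx = Σx² − (Σx)²/n = 348 − 288 = 60
Sxy = Σxy − (Σx)(Σy)/n = 2461.6 − 3193.8 = -732.2
b = Sxy/Sxx = -732.2/60 = -12.203333

-12.2033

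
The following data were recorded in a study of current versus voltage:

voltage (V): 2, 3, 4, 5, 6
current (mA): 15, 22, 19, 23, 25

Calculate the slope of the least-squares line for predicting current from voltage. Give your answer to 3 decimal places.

2.100

n = 5, Σx = 20, Σy = 104, Σxy = 437, Σx² = 90
Sxx = Σx² − (Σx)²/n = 90 − 80 = 10
Sxy = Σxy − (Σx)(Σy)/n = 437 − 416 = 21
b = Sxy/Sxx = 21/10 = 2.1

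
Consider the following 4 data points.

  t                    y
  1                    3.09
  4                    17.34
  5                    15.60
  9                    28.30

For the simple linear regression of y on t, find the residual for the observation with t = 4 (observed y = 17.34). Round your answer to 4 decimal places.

n = 4, Σx = 19, Σy = 64.33, Σxy = 405.15, Σx² = 123
Sxx = Σx² − (Σx)²/n = 123 − 90.25 = 32.75
Sxy = Σxy − (Σx)(Σy)/n = 405.15 − 305.5675 = 99.5825
b = Sxy/Sxx = 99.5825/32.75 = 3.040687
a = ȳ − b·x̄ = 16.0825 − 3.040687·4.75 = 1.639237
ŷ(4) = 1.639237 + 3.040687·4 = 13.801985
residual = y − ŷ = 17.34 − 13.801985 = 3.538015

3.5380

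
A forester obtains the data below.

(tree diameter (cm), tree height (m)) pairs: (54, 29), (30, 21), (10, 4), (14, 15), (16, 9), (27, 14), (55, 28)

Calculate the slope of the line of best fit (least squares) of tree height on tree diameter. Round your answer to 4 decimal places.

n = 7, Σx = 206, Σy = 120, Σxy = 4508, Σx² = 8122
Sxx = Σx² − (Σx)²/n = 8122 − 6062.285714 = 2059.714286
Sxy = Σxy − (Σx)(Σy)/n = 4508 − 3531.428571 = 976.571429
b = Sxy/Sxx = 976.571429/2059.714286 = 0.474130

0.4741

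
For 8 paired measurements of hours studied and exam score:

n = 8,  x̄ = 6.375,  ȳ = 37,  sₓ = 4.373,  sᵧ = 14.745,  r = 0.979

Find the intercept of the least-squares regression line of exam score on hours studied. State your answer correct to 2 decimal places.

b = r · sᵧ/sₓ = 0.979 · 14.745/4.373 = 3.301019
a = ȳ − b·x̄ = 37 − 3.301019·6.375 = 15.956005

15.96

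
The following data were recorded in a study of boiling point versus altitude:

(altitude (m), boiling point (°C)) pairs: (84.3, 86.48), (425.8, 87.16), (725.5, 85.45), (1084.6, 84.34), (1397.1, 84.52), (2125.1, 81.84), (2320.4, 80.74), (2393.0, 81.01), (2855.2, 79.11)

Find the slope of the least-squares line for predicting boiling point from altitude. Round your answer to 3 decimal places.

-0.003

n = 9, Σx = 13411, Σy = 750.65, Σxy = 1096954.105, Σx² = 27621930.16
Sxx = Σx² − (Σx)²/n = 27621930.16 − 19983880.111111 = 7638050.048889
Sxy = Σxy − (Σx)(Σy)/n = 1096954.105 − 1118551.905556 = -21597.800556
b = Sxy/Sxx = -21597.800556/7638050.048889 = -0.002828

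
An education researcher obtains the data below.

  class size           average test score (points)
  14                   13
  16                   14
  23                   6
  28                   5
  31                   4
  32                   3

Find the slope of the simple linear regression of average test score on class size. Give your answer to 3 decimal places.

n = 6, Σx = 144, Σy = 45, Σxy = 904, Σx² = 3750
Sxx = Σx² − (Σx)²/n = 3750 − 3456 = 294
Sxy = Σxy − (Σx)(Σy)/n = 904 − 1080 = -176
b = Sxy/Sxx = -176/294 = -0.598639

-0.599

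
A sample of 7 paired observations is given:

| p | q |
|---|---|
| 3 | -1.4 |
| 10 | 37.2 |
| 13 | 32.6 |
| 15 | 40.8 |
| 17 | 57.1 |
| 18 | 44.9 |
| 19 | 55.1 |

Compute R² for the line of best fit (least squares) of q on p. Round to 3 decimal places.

n = 7, Σx = 95, Σy = 266.3, Σxy = 4229.4, Σx² = 1477, Σy² = 12425.63
Sxx = Σx² − (Σx)²/n = 1477 − 1289.285714 = 187.714286
Sxy = Σxy − (Σx)(Σy)/n = 4229.4 − 3614.071429 = 615.328571
Syy = Σy² − (Σy)²/n = 12425.63 − 10130.812857 = 2294.817143
R² = Sxy²/(Sxx·Syy) = (615.328571)²/(187.714286·2294.817143) = 0.878959

0.879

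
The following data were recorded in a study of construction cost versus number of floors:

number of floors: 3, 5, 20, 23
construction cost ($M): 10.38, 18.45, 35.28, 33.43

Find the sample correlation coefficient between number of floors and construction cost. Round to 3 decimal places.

n = 4, Σx = 51, Σy = 97.54, Σxy = 1597.88, Σx² = 963, Σy² = 2810.3902
Sxx = Σx² − (Σx)²/n = 963 − 650.25 = 312.75
Sxy = Σxy − (Σx)(Σy)/n = 1597.88 − 1243.635 = 354.245
Syy = Σy² − (Σy)²/n = 2810.3902 − 2378.5129 = 431.8773
r = Sxy/√(Sxx·Syy) = 354.245/√(135069.625575) = 354.245/367.518198 = 0.963884

0.964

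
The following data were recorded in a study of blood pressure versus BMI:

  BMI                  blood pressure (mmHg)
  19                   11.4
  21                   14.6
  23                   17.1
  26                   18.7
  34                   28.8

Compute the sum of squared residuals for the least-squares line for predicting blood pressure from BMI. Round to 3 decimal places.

2.056

n = 5, Σx = 123, Σy = 90.6, Σxy = 2381.9, Σx² = 3163, Σy² = 1814.66
Sxx = Σx² − (Σx)²/n = 3163 − 3025.8 = 137.2
Sxy = Σxy − (Σx)(Σy)/n = 2381.9 − 2228.76 = 153.14
Syy = Σy² − (Σy)²/n = 1814.66 − 1641.672 = 172.988
b = Sxy/Sxx = 153.14/137.2 = 1.116181
SSE = Syy − b·Sxy = 172.988 − 1.116181·153.14 = 2.056079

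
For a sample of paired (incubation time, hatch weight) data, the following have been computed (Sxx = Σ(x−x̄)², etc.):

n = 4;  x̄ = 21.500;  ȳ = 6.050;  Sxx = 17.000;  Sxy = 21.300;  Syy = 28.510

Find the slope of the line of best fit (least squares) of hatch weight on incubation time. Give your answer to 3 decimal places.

1.253

b = Sxy/Sxx = 21.3/17 = 1.252941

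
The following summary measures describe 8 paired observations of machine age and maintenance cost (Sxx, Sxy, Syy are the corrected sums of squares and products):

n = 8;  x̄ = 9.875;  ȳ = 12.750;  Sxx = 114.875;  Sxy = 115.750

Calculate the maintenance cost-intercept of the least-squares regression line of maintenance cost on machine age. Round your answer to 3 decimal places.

2.800

b = Sxy/Sxx = 115.75/114.875 = 1.007617
a = ȳ − b·x̄ = 12.75 − 1.007617·9.875 = 2.799782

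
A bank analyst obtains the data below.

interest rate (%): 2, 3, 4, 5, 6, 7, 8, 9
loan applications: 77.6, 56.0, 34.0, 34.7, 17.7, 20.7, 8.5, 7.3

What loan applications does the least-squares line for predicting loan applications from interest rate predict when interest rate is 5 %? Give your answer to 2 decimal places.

36.74

n = 8, Σx = 44, Σy = 256.5, Σxy = 1017.5, Σx² = 284
Sxx = Σx² − (Σx)²/n = 284 − 242 = 42
Sxy = Σxy − (Σx)(Σy)/n = 1017.5 − 1410.75 = -393.25
b = Sxy/Sxx = -393.25/42 = -9.363095
a = ȳ − b·x̄ = 32.0625 − (-9.363095)·5.5 = 83.559524
ŷ(5) = a + b·5 = 83.559524 + (-9.363095)·5 = 36.744048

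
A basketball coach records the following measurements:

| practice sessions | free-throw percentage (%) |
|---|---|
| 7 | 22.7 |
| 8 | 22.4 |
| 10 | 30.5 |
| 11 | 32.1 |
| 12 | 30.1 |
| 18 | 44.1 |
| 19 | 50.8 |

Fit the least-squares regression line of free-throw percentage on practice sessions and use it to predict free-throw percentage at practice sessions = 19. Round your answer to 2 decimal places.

n = 7, Σx = 85, Σy = 232.7, Σxy = 3116.4, Σx² = 1163
Sxx = Σx² − (Σx)²/n = 1163 − 1032.142857 = 130.857143
Sxy = Σxy − (Σx)(Σy)/n = 3116.4 − 2825.642857 = 290.757143
b = Sxy/Sxx = 290.757143/130.857143 = 2.221943
a = ȳ − b·x̄ = 33.242857 − 2.221943·12.142857 = 6.262118
ŷ(19) = a + b·19 = 6.262118 + 2.221943·19 = 48.479039

48.48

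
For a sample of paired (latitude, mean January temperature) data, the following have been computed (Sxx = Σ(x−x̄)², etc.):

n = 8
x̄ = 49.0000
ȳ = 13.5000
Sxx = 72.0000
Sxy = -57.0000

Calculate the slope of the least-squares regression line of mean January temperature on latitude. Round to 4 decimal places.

-0.7917

b = Sxy/Sxx = -57/72 = -0.791667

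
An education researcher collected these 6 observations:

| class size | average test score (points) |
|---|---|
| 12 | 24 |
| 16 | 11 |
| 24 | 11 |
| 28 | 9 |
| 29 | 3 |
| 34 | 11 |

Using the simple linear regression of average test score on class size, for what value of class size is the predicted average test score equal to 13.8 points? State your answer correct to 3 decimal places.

19.891

n = 6, Σx = 143, Σy = 69, Σxy = 1441, Σx² = 3757
Sxx = Σx² − (Σx)²/n = 3757 − 3408.166667 = 348.833333
Sxy = Σxy − (Σx)(Σy)/n = 1441 − 1644.5 = -203.5
b = Sxy/Sxx = -203.5/348.833333 = -0.583373
a = ȳ − b·x̄ = 11.5 − (-0.583373)·23.833333 = 25.403727
Set a + b·x = 13.8: x = (13.8 − 25.403727) / (-0.583373) = 19.890745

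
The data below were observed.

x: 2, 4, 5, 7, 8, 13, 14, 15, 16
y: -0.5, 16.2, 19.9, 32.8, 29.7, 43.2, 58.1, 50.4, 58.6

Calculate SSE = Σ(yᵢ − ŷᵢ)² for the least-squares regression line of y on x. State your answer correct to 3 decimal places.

n = 9, Σx = 84, Σy = 308.4, Σxy = 3699.1, Σx² = 1004, Σy² = 13832.6
Sxx = Σx² − (Σx)²/n = 1004 − 784 = 220
Sxy = Σxy − (Σx)(Σy)/n = 3699.1 − 2878.4 = 820.7
Syy = Σy² − (Σy)²/n = 13832.6 − 10567.84 = 3264.76
b = Sxy/Sxx = 820.7/220 = 3.730455
SSE = Syy − b·Sxy = 3264.76 − 3.730455·820.7 = 203.175955

203.176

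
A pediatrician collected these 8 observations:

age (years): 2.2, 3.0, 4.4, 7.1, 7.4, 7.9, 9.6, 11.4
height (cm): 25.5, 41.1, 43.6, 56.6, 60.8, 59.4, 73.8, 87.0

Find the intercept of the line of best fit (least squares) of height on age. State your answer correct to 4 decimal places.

16.6648

n = 8, Σx = 53, Σy = 447.8, Σxy = 3392.56, Σx² = 422.9
Sxx = Σx² − (Σx)²/n = 422.9 − 351.125 = 71.775
Sxy = Σxy − (Σx)(Σy)/n = 3392.56 − 2966.675 = 425.885
b = Sxy/Sxx = 425.885/71.775 = 5.933612
a = ȳ − b·x̄ = 55.975 − 5.933612·6.625 = 16.664821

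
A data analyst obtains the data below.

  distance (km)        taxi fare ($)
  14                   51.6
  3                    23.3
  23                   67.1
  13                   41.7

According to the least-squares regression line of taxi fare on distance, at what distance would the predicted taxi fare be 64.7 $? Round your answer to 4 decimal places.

n = 4, Σx = 53, Σy = 183.7, Σxy = 2877.7, Σx² = 903
Sxx = Σx² − (Σx)²/n = 903 − 702.25 = 200.75
Sxy = Σxy − (Σx)(Σy)/n = 2877.7 − 2434.025 = 443.675
b = Sxy/Sxx = 443.675/200.75 = 2.210087
a = ȳ − b·x̄ = 45.925 − 2.210087·13.25 = 16.641345
Set a + b·x = 64.7: x = (64.7 − 16.641345) / 2.210087 = 21.745140

21.7451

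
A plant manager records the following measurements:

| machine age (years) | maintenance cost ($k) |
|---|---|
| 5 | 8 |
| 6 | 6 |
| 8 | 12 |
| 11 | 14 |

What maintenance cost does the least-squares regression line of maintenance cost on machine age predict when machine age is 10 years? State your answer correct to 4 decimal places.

n = 4, Σx = 30, Σy = 40, Σxy = 326, Σx² = 246
Sxx = Σx² − (Σx)²/n = 246 − 225 = 21
Sxy = Σxy − (Σx)(Σy)/n = 326 − 300 = 26
b = Sxy/Sxx = 26/21 = 1.238095
a = ȳ − b·x̄ = 10 − 1.238095·7.5 = 0.714286
ŷ(10) = a + b·10 = 0.714286 + 1.238095·10 = 13.095238

13.0952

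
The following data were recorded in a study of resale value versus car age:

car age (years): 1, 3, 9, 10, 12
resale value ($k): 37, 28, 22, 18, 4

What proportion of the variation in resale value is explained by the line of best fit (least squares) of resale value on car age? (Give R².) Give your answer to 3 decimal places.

0.863

n = 5, Σx = 35, Σy = 109, Σxy = 547, Σx² = 335, Σy² = 2977
Sxx = Σx² − (Σx)²/n = 335 − 245 = 90
Sxy = Σxy − (Σx)(Σy)/n = 547 − 763 = -216
Syy = Σy² − (Σy)²/n = 2977 − 2376.2 = 600.8
R² = Sxy²/(Sxx·Syy) = (-216)²/(90·600.8) = 0.862850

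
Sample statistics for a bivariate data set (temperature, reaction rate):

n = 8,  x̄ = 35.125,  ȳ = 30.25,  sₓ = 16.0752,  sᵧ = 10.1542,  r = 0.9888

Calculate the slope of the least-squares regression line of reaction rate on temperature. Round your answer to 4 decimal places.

b = r · sᵧ/sₓ = 0.9888 · 10.1542/16.0752 = 0.624594

0.6246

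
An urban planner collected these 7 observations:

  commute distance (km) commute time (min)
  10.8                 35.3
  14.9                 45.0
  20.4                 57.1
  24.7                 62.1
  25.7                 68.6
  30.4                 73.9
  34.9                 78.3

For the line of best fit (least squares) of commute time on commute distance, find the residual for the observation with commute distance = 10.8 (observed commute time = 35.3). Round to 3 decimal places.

-2.348

n = 7, Σx = 161.8, Σy = 420.3, Σxy = 10492.7, Σx² = 4167.56
Sxx = Σx² − (Σx)²/n = 4167.56 − 3739.891429 = 427.668571
Sxy = Σxy − (Σx)(Σy)/n = 10492.7 − 9714.934286 = 777.765714
b = Sxy/Sxx = 777.765714/427.668571 = 1.818618
a = ȳ − b·x̄ = 60.042857 − 1.818618·23.114286 = 18.006804
ŷ(10.8) = 18.006804 + 1.818618·10.8 = 37.647877
residual = y − ŷ = 35.3 − 37.647877 = -2.347877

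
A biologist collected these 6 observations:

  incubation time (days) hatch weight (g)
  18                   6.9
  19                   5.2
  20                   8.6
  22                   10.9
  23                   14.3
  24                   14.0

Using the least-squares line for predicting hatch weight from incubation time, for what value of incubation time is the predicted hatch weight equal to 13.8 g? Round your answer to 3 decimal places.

23.557

n = 6, Σx = 126, Σy = 59.9, Σxy = 1299.7, Σx² = 2674
Sxx = Σx² − (Σx)²/n = 2674 − 2646 = 28
Sxy = Σxy − (Σx)(Σy)/n = 1299.7 − 1257.9 = 41.8
b = Sxy/Sxx = 41.8/28 = 1.492857
a = ȳ − b·x̄ = 9.983333 − 1.492857·21 = -21.366667
Set a + b·x = 13.8: x = (13.8 − (-21.366667)) / 1.492857 = 23.556619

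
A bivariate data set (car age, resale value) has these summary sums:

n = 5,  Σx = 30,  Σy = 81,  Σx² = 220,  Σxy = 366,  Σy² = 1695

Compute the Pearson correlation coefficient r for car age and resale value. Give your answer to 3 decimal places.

Sxx = Σx² − (Σx)²/n = 220 − 180 = 40
Sxy = Σxy − (Σx)(Σy)/n = 366 − 486 = -120
Syy = Σy² − (Σy)²/n = 1695 − 1312.2 = 382.8
r = Sxy/√(Sxx·Syy) = -120/√(15312) = -120/123.741666 = -0.969762

-0.970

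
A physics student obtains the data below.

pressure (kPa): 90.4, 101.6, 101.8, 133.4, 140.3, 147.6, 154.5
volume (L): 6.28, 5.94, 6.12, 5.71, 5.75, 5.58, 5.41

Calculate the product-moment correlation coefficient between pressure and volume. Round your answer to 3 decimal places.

-0.960

n = 7, Σx = 869.6, Σy = 40.79, Σxy = 5022.124, Σx² = 111993.62, Σy² = 238.2475
Sxx = Σx² − (Σx)²/n = 111993.62 − 108029.165714 = 3964.454286
Sxy = Σxy − (Σx)(Σy)/n = 5022.124 − 5067.283429 = -45.159429
Syy = Σy² − (Σy)²/n = 238.2475 − 237.689157 = 0.558343
r = Sxy/√(Sxx·Syy) = -45.159429/√(2213.524733) = -45.159429/47.048111 = -0.959856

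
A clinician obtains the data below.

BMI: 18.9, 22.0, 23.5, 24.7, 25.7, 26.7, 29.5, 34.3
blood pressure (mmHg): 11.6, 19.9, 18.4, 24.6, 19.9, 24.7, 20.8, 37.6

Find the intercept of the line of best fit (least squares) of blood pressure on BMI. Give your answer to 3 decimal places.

n = 8, Σx = 205.3, Σy = 177.5, Σxy = 4771.26, Σx² = 5423.67
Sxx = Σx² − (Σx)²/n = 5423.67 − 5268.51125 = 155.15875
Sxy = Σxy − (Σx)(Σy)/n = 4771.26 − 4555.09375 = 216.16625
b = Sxy/Sxx = 216.16625/155.15875 = 1.393194
a = ȳ − b·x̄ = 22.1875 − 1.393194·25.6625 = -13.565343

-13.565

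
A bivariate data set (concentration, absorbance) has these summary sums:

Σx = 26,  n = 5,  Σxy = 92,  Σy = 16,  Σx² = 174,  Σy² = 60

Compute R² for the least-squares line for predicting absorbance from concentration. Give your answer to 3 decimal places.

0.227

Sxx = Σx² − (Σx)²/n = 174 − 135.2 = 38.8
Sxy = Σxy − (Σx)(Σy)/n = 92 − 83.2 = 8.8
Syy = Σy² − (Σy)²/n = 60 − 51.2 = 8.8
R² = Sxy²/(Sxx·Syy) = (8.8)²/(38.8·8.8) = 0.226804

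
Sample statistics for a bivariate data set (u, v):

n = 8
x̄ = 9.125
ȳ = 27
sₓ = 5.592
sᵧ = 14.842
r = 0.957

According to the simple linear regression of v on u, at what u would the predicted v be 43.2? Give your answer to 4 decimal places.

b = r · sᵧ/sₓ = 0.957 · 14.842/5.592 = 2.540020
a = ȳ − b·x̄ = 27 − 2.540020·9.125 = 3.822314
Set a + b·x = 43.2: x = (43.2 − 3.822314) / 2.540020 = 15.502902

15.5029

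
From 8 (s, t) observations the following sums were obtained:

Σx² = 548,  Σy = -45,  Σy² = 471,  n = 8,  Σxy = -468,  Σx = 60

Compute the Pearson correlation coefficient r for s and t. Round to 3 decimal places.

Sxx = Σx² − (Σx)²/n = 548 − 450 = 98
Sxy = Σxy − (Σx)(Σy)/n = -468 − (-337.5) = -130.5
Syy = Σy² − (Σy)²/n = 471 − 253.125 = 217.875
r = Sxy/√(Sxx·Syy) = -130.5/√(21351.75) = -130.5/146.122380 = -0.893087

-0.893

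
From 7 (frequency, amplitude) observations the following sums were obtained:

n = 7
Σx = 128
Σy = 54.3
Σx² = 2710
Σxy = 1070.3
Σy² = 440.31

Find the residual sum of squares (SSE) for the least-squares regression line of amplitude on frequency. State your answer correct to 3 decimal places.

2.887

Sxx = Σx² − (Σx)²/n = 2710 − 2340.571429 = 369.428571
Sxy = Σxy − (Σx)(Σy)/n = 1070.3 − 992.914286 = 77.385714
Syy = Σy² − (Σy)²/n = 440.31 − 421.212857 = 19.097143
b = Sxy/Sxx = 77.385714/369.428571 = 0.209474
SSE = Syy − b·Sxy = 19.097143 − 0.209474·77.385714 = 2.886841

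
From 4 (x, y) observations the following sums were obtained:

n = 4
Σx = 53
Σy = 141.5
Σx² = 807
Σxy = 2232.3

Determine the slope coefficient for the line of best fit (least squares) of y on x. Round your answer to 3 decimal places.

Sxx = Σx² − (Σx)²/n = 807 − 702.25 = 104.75
Sxy = Σxy − (Σx)(Σy)/n = 2232.3 − 1874.875 = 357.425
b = Sxy/Sxx = 357.425/104.75 = 3.412172

3.412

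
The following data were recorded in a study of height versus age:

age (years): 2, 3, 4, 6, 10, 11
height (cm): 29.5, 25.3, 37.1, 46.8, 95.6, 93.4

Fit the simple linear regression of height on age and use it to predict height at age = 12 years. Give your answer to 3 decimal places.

104.442

n = 6, Σx = 36, Σy = 327.7, Σxy = 2547.5, Σx² = 286
Sxx = Σx² − (Σx)²/n = 286 − 216 = 70
Sxy = Σxy − (Σx)(Σy)/n = 2547.5 − 1966.2 = 581.3
b = Sxy/Sxx = 581.3/70 = 8.304286
a = ȳ − b·x̄ = 54.616667 − 8.304286·6 = 4.790952
ŷ(12) = a + b·12 = 4.790952 + 8.304286·12 = 104.442381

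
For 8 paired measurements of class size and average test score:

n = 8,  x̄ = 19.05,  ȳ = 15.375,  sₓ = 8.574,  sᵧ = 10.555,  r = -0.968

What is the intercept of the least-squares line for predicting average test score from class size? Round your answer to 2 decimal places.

b = r · sᵧ/sₓ = -0.968 · 10.555/8.574 = -1.191654
a = ȳ − b·x̄ = 15.375 − (-1.191654)·19.05 = 38.076006

38.08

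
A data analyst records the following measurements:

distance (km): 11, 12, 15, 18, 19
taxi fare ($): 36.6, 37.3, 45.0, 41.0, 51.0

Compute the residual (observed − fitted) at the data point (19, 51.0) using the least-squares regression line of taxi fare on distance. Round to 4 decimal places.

n = 5, Σx = 75, Σy = 210.9, Σxy = 3232.2, Σx² = 1175
Sxx = Σx² − (Σx)²/n = 1175 − 1125 = 50
Sxy = Σxy − (Σx)(Σy)/n = 3232.2 − 3163.5 = 68.7
b = Sxy/Sxx = 68.7/50 = 1.374
a = ȳ − b·x̄ = 42.18 − 1.374·15 = 21.57
ŷ(19) = 21.57 + 1.374·19 = 47.676
residual = y − ŷ = 51.0 − 47.676 = 3.324

3.3240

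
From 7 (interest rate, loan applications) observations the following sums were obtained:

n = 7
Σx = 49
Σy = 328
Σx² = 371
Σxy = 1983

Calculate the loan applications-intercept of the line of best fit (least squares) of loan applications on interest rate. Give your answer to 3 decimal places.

125.107

Sxx = Σx² − (Σx)²/n = 371 − 343 = 28
Sxy = Σxy − (Σx)(Σy)/n = 1983 − 2296 = -313
b = Sxy/Sxx = -313/28 = -11.178571
a = ȳ − b·x̄ = 46.857143 − (-11.178571)·7 = 125.107143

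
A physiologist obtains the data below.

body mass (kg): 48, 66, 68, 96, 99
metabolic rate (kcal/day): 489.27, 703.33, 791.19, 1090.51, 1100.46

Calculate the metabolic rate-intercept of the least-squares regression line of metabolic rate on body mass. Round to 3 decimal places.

n = 5, Σx = 377, Σy = 4174.76, Σxy = 337340.16, Σx² = 30301
Sxx = Σx² − (Σx)²/n = 30301 − 28425.8 = 1875.2
Sxy = Σxy − (Σx)(Σy)/n = 337340.16 − 314776.904 = 22563.256
b = Sxy/Sxx = 22563.256/1875.2 = 12.032453
a = ȳ − b·x̄ = 834.952 − 12.032453·75.4 = -72.294962

-72.295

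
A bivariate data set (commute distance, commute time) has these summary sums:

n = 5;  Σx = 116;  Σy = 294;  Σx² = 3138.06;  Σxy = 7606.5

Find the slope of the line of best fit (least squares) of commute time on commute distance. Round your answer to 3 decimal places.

Sxx = Σx² − (Σx)²/n = 3138.06 − 2691.2 = 446.86
Sxy = Σxy − (Σx)(Σy)/n = 7606.5 − 6820.8 = 785.7
b = Sxy/Sxx = 785.7/446.86 = 1.758269

1.758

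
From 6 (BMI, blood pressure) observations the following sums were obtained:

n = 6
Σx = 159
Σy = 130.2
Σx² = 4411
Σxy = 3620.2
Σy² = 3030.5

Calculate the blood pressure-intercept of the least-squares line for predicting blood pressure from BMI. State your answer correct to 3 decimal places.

Sxx = Σx² − (Σx)²/n = 4411 − 4213.5 = 197.5
Sxy = Σxy − (Σx)(Σy)/n = 3620.2 − 3450.3 = 169.9
b = Sxy/Sxx = 169.9/197.5 = 0.860253
a = ȳ − b·x̄ = 21.7 − 0.860253·26.5 = -1.096709

-1.097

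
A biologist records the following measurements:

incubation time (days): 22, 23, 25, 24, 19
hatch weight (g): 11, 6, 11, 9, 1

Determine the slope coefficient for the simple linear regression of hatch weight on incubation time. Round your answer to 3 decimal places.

n = 5, Σx = 113, Σy = 38, Σxy = 890, Σx² = 2575
Sxx = Σx² − (Σx)²/n = 2575 − 2553.8 = 21.2
Sxy = Σxy − (Σx)(Σy)/n = 890 − 858.8 = 31.2
b = Sxy/Sxx = 31.2/21.2 = 1.471698

1.472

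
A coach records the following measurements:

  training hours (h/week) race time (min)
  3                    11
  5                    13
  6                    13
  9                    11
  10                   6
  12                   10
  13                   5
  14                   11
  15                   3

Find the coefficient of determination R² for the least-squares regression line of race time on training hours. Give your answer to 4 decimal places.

n = 9, Σx = 87, Σy = 83, Σxy = 719, Σx² = 985, Σy² = 871
Sxx = Σx² − (Σx)²/n = 985 − 841 = 144
Sxy = Σxy − (Σx)(Σy)/n = 719 − 802.333333 = -83.333333
Syy = Σy² − (Σy)²/n = 871 − 765.444444 = 105.555556
R² = Sxy²/(Sxx·Syy) = (-83.333333)²/(144·105.555556) = 0.456871

0.4569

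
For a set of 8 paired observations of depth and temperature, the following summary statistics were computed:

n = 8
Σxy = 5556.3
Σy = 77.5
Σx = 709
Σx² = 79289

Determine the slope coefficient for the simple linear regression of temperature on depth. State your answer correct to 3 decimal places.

-0.080

Sxx = Σx² − (Σx)²/n = 79289 − 62835.125 = 16453.875
Sxy = Σxy − (Σx)(Σy)/n = 5556.3 − 6868.4375 = -1312.1375
b = Sxy/Sxx = -1312.1375/16453.875 = -0.079746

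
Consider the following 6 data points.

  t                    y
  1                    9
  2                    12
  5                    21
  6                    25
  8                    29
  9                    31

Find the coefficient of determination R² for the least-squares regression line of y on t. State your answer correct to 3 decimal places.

n = 6, Σx = 31, Σy = 127, Σxy = 799, Σx² = 211, Σy² = 3093
Sxx = Σx² − (Σx)²/n = 211 − 160.166667 = 50.833333
Sxy = Σxy − (Σx)(Σy)/n = 799 − 656.166667 = 142.833333
Syy = Σy² − (Σy)²/n = 3093 − 2688.166667 = 404.833333
R² = Sxy²/(Sxx·Syy) = (142.833333)²/(50.833333·404.833333) = 0.991367

0.991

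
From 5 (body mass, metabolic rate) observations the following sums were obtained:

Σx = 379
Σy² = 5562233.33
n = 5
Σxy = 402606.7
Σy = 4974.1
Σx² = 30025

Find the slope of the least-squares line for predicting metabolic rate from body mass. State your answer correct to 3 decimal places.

19.718

Sxx = Σx² − (Σx)²/n = 30025 − 28728.2 = 1296.8
Sxy = Σxy − (Σx)(Σy)/n = 402606.7 − 377036.78 = 25569.92
b = Sxy/Sxx = 25569.92/1296.8 = 19.717705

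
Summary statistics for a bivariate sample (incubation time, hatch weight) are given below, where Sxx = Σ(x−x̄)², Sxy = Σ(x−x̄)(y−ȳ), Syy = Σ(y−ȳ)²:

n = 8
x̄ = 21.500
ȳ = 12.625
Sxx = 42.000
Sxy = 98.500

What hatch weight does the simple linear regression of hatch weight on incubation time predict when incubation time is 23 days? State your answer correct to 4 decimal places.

16.1429

b = Sxy/Sxx = 98.5/42 = 2.345238
a = ȳ − b·x̄ = 12.625 − 2.345238·21.5 = -37.797619
ŷ(23) = a + b·23 = -37.797619 + 2.345238·23 = 16.142857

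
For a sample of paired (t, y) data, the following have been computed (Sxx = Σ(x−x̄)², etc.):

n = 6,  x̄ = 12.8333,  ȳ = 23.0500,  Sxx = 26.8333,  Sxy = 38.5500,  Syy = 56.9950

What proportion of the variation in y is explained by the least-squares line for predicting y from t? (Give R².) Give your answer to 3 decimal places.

0.972

R² = Sxy²/(Sxx·Syy) = (38.55)²/(26.8333·56.995) = 0.971713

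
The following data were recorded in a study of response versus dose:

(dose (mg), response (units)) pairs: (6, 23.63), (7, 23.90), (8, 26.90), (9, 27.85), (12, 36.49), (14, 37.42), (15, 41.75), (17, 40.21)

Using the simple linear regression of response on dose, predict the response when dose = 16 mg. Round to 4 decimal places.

n = 8, Σx = 88, Σy = 258.15, Σxy = 3046.51, Σx² = 1084
Sxx = Σx² − (Σx)²/n = 1084 − 968 = 116
Sxy = Σxy − (Σx)(Σy)/n = 3046.51 − 2839.65 = 206.86
b = Sxy/Sxx = 206.86/116 = 1.783276
a = ȳ − b·x̄ = 32.26875 − 1.783276·11 = 12.652716
ŷ(16) = a + b·16 = 12.652716 + 1.783276·16 = 41.185129

41.1851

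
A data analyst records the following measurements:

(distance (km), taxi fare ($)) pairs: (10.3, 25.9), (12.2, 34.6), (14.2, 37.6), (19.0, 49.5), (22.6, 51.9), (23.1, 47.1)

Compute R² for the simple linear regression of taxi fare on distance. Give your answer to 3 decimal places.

n = 6, Σx = 101.4, Σy = 246.6, Σxy = 4424.26, Σx² = 1861.94, Σy² = 10644
Sxx = Σx² − (Σx)²/n = 1861.94 − 1713.66 = 148.28
Sxy = Σxy − (Σx)(Σy)/n = 4424.26 − 4167.54 = 256.72
Syy = Σy² − (Σy)²/n = 10644 − 10135.26 = 508.74
R² = Sxy²/(Sxx·Syy) = (256.72)²/(148.28·508.74) = 0.873657

0.874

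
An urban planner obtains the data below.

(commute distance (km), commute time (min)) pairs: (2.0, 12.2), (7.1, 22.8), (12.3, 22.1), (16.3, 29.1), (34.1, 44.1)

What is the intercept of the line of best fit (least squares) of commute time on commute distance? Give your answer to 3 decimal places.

12.605

n = 5, Σx = 71.8, Σy = 130.3, Σxy = 2436.25, Σx² = 1634.2
Sxx = Σx² − (Σx)²/n = 1634.2 − 1031.048 = 603.152
Sxy = Σxy − (Σx)(Σy)/n = 2436.25 − 1871.108 = 565.142
b = Sxy/Sxx = 565.142/603.152 = 0.936981
a = ȳ − b·x̄ = 26.06 − 0.936981·14.36 = 12.604952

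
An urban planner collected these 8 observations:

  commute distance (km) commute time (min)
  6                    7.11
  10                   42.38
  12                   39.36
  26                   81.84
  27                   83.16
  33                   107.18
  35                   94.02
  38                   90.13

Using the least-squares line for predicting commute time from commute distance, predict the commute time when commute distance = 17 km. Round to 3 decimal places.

n = 8, Σx = 187, Σy = 545.18, Σxy = 15564.52, Σx² = 5443
Sxx = Σx² − (Σx)²/n = 5443 − 4371.125 = 1071.875
Sxy = Σxy − (Σx)(Σy)/n = 15564.52 − 12743.5825 = 2820.9375
b = Sxy/Sxx = 2820.9375/1071.875 = 2.631778
a = ȳ − b·x̄ = 68.1475 − 2.631778·23.375 = 6.629679
ŷ(17) = a + b·17 = 6.629679 + 2.631778·17 = 51.369913

51.370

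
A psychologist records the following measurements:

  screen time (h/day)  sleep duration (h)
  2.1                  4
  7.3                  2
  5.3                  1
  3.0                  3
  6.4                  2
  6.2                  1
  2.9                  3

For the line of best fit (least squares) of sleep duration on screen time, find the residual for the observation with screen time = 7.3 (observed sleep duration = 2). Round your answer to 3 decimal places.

n = 7, Σx = 33.2, Σy = 16, Σxy = 65, Σx² = 182.6
Sxx = Σx² − (Σx)²/n = 182.6 − 157.462857 = 25.137143
Sxy = Σxy − (Σx)(Σy)/n = 65 − 75.885714 = -10.885714
b = Sxy/Sxx = -10.885714/25.137143 = -0.433053
a = ȳ − b·x̄ = 2.285714 − (-0.433053)·4.742857 = 4.339623
ŷ(7.3) = 4.339623 + (-0.433053)·7.3 = 1.178336
residual = y − ŷ = 2 − 1.178336 = 0.821664

0.822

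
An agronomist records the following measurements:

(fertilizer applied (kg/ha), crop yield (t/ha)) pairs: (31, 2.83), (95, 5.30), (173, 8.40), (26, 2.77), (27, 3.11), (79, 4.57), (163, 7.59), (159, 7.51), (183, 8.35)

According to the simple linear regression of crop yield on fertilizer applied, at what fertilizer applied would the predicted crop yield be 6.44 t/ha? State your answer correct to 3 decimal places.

n = 9, Σx = 936, Σy = 50.43, Σxy = 6520.76, Σx² = 132900
Sxx = Σx² − (Σx)²/n = 132900 − 97344 = 35556
Sxy = Σxy − (Σx)(Σy)/n = 6520.76 − 5244.72 = 1276.04
b = Sxy/Sxx = 1276.04/35556 = 0.035888
a = ȳ − b·x̄ = 5.603333 − 0.035888·104 = 1.870963
Set a + b·x = 6.44: x = (6.44 − 1.870963) / 0.035888 = 127.313156

127.313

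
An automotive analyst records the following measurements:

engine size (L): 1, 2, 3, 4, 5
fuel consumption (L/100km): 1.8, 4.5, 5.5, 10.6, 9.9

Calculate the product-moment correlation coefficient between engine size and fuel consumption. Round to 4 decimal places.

n = 5, Σx = 15, Σy = 32.3, Σxy = 119.2, Σx² = 55, Σy² = 264.11
Sxx = Σx² − (Σx)²/n = 55 − 45 = 10
Sxy = Σxy − (Σx)(Σy)/n = 119.2 − 96.9 = 22.3
Syy = Σy² − (Σy)²/n = 264.11 − 208.658 = 55.452
r = Sxy/√(Sxx·Syy) = 22.3/√(554.52) = 22.3/23.548248 = 0.946992

0.9470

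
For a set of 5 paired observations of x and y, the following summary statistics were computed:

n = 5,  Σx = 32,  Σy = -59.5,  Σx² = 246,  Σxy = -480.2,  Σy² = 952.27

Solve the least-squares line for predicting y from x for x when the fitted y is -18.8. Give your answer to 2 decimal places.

9.26

Sxx = Σx² − (Σx)²/n = 246 − 204.8 = 41.2
Sxy = Σxy − (Σx)(Σy)/n = -480.2 − (-380.8) = -99.4
b = Sxy/Sxx = -99.4/41.2 = -2.412621
a = ȳ − b·x̄ = -11.9 − (-2.412621)·6.4 = 3.540777
Set a + b·x = -18.8: x = (-18.8 − 3.540777) / (-2.412621) = 9.259960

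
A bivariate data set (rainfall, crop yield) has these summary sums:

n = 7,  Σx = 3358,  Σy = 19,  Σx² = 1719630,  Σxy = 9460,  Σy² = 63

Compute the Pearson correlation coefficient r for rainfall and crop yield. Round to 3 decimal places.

0.310

Sxx = Σx² − (Σx)²/n = 1719630 − 1610880.571429 = 108749.428571
Sxy = Σxy − (Σx)(Σy)/n = 9460 − 9114.571429 = 345.428571
Syy = Σy² − (Σy)²/n = 63 − 51.571429 = 11.428571
r = Sxy/√(Sxx·Syy) = 345.428571/√(1242850.612245) = 345.428571/1114.832100 = 0.309848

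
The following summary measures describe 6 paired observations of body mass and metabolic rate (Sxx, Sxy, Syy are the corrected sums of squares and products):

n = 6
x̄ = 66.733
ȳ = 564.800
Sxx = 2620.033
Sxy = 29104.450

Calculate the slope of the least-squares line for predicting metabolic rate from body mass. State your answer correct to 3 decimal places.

b = Sxy/Sxx = 29104.45/2620.033 = 11.108429

11.108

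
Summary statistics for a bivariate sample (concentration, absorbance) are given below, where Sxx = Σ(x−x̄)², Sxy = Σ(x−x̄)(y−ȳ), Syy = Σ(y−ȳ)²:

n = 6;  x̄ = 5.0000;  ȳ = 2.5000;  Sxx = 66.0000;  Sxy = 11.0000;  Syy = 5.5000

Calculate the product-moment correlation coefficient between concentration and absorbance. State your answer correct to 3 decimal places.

0.577

r = Sxy/√(Sxx·Syy) = 11/√(363) = 11/19.052559 = 0.577350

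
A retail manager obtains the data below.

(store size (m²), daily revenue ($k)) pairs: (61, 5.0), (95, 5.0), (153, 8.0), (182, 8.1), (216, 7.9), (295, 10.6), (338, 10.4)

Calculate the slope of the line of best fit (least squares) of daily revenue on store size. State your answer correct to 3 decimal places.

0.021

n = 7, Σx = 1340, Σy = 55, Σxy = 11826.8, Σx² = 317204
Sxx = Σx² − (Σx)²/n = 317204 − 256514.285714 = 60689.714286
Sxy = Σxy − (Σx)(Σy)/n = 11826.8 − 10528.571429 = 1298.228571
b = Sxy/Sxx = 1298.228571/60689.714286 = 0.021391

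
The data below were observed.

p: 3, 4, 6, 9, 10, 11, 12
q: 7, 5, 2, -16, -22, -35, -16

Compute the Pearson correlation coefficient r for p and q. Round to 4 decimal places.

n = 7, Σx = 55, Σy = -75, Σxy = -888, Σx² = 507, Σy² = 2299
Sxx = Σx² − (Σx)²/n = 507 − 432.142857 = 74.857143
Sxy = Σxy − (Σx)(Σy)/n = -888 − (-589.285714) = -298.714286
Syy = Σy² − (Σy)²/n = 2299 − 803.571429 = 1495.428571
r = Sxy/√(Sxx·Syy) = -298.714286/√(111943.510204) = -298.714286/334.579602 = -0.892805

-0.8928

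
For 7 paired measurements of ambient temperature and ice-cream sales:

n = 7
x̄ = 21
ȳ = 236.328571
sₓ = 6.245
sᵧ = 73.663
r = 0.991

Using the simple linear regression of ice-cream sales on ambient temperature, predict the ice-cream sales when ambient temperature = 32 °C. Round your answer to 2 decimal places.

364.91

b = r · sᵧ/sₓ = 0.991 · 73.663/6.245 = 11.689357
a = ȳ − b·x̄ = 236.328571 − 11.689357·21 = -9.147921
ŷ(32) = a + b·32 = -9.147921 + 11.689357·32 = 364.911495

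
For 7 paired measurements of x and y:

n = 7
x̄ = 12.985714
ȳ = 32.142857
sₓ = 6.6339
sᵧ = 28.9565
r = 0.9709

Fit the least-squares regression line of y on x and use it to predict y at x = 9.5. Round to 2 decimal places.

b = r · sᵧ/sₓ = 0.9709 · 28.9565/6.6339 = 4.237909
a = ȳ − b·x̄ = 32.142857 − 4.237909·12.985714 = -22.889420
ŷ(9.5) = a + b·9.5 = -22.889420 + 4.237909·9.5 = 17.370718

17.37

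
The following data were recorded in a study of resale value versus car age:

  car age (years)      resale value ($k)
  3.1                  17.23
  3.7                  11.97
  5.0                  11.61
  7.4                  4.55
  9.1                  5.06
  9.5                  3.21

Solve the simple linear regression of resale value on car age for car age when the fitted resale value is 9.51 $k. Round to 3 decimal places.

5.998

n = 6, Σx = 37.8, Σy = 53.63, Σxy = 265.963, Σx² = 276.12
Sxx = Σx² − (Σx)²/n = 276.12 − 238.14 = 37.98
Sxy = Σxy − (Σx)(Σy)/n = 265.963 − 337.869 = -71.906
b = Sxy/Sxx = -71.906/37.98 = -1.893260
a = ȳ − b·x̄ = 8.938333 − (-1.893260)·6.3 = 20.865869
Set a + b·x = 9.51: x = (9.51 − 20.865869) / (-1.893260) = 5.998052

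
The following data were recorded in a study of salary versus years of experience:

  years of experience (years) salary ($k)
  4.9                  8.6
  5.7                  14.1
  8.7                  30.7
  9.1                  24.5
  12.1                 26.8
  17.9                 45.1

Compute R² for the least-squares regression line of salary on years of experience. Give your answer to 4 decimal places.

0.8719

n = 6, Σx = 58.4, Σy = 149.8, Σxy = 1744.12, Σx² = 681.82, Σy² = 4567.76
Sxx = Σx² − (Σx)²/n = 681.82 − 568.426667 = 113.393333
Sxy = Σxy − (Σx)(Σy)/n = 1744.12 − 1458.053333 = 286.066667
Syy = Σy² − (Σy)²/n = 4567.76 − 3740.006667 = 827.753333
R² = Sxy²/(Sxx·Syy) = (286.066667)²/(113.393333·827.753333) = 0.871859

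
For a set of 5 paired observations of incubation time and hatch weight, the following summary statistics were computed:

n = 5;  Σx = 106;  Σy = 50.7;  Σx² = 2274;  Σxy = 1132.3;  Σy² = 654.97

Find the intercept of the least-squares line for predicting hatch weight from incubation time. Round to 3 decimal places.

-35.313

Sxx = Σx² − (Σx)²/n = 2274 − 2247.2 = 26.8
Sxy = Σxy − (Σx)(Σy)/n = 1132.3 − 1074.84 = 57.46
b = Sxy/Sxx = 57.46/26.8 = 2.144030
a = ȳ − b·x̄ = 10.14 − 2.144030·21.2 = -35.313433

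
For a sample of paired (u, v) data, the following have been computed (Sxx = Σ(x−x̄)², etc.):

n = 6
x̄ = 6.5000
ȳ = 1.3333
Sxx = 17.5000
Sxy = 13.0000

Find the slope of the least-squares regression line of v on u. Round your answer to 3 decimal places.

0.743

b = Sxy/Sxx = 13/17.5 = 0.742857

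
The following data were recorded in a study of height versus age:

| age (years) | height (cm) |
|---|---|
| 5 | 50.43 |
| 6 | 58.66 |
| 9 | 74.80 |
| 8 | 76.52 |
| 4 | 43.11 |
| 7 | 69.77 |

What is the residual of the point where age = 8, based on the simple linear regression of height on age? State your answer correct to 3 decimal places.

3.684

n = 6, Σx = 39, Σy = 373.29, Σxy = 2550.3, Σx² = 271
Sxx = Σx² − (Σx)²/n = 271 − 253.5 = 17.5
Sxy = Σxy − (Σx)(Σy)/n = 2550.3 − 2426.385 = 123.915
b = Sxy/Sxx = 123.915/17.5 = 7.080857
a = ȳ − b·x̄ = 62.215 − 7.080857·6.5 = 16.189429
ŷ(8) = 16.189429 + 7.080857·8 = 72.836286
residual = y − ŷ = 76.52 − 72.836286 = 3.683714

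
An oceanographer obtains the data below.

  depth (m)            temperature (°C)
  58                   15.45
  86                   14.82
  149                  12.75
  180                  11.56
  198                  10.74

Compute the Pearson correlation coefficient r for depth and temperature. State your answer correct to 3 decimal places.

n = 5, Σx = 671, Σy = 65.32, Σxy = 8277.69, Σx² = 104565, Σy² = 869.8786
Sxx = Σx² − (Σx)²/n = 104565 − 90048.2 = 14516.8
Sxy = Σxy − (Σx)(Σy)/n = 8277.69 − 8765.944 = -488.254
Syy = Σy² − (Σy)²/n = 869.8786 − 853.34048 = 16.53812
r = Sxy/√(Sxx·Syy) = -488.254/√(240080.580416) = -488.254/489.980184 = -0.996477

-0.996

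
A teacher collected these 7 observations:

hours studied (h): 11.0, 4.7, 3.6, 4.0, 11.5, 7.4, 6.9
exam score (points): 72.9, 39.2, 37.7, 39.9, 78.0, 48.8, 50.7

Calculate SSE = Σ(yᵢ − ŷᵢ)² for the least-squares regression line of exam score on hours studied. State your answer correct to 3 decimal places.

n = 7, Σx = 49.1, Σy = 367.2, Σxy = 2889.41, Σx² = 406.67, Σy² = 20900.28
Sxx = Σx² − (Σx)²/n = 406.67 − 344.401429 = 62.268571
Sxy = Σxy − (Σx)(Σy)/n = 2889.41 − 2575.645714 = 313.764286
Syy = Σy² − (Σy)²/n = 20900.28 − 19262.262857 = 1638.017143
b = Sxy/Sxx = 313.764286/62.268571 = 5.038887
SSE = Syy − b·Sxy = 1638.017143 − 5.038887·313.764286 = 56.994410

56.994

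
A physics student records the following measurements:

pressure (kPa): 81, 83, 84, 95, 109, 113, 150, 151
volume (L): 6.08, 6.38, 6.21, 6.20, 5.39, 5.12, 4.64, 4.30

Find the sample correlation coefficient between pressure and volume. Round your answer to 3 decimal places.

-0.964

n = 8, Σx = 866, Σy = 44.32, Σxy = 4644.03, Σx² = 99482, Σy² = 249.961
Sxx = Σx² − (Σx)²/n = 99482 − 93744.5 = 5737.5
Sxy = Σxy − (Σx)(Σy)/n = 4644.03 − 4797.64 = -153.61
Syy = Σy² − (Σy)²/n = 249.961 − 245.5328 = 4.4282
r = Sxy/√(Sxx·Syy) = -153.61/√(25406.7975) = -153.61/159.395099 = -0.963706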